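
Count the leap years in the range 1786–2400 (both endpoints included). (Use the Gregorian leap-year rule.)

149

Multiples of 4 in [1786,2400]: 154.
Of those, multiples of 100: 7 (not leap unless ÷400).
Multiples of 400: 2.
Leap years = 154 − 7 + 2 = 149.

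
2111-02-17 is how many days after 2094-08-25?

6019

Aug 25, 2094 → Aug 25, 2095: 365 days.
Aug 25, 2095 → Aug 25, 2096: 366 days (Feb 29, 2096 is in that span).
Aug 25, 2096 → Aug 25, 2097: 365 days.
Aug 25, 2097 → Aug 25, 2098: 365 days.
Aug 25, 2098 → Aug 25, 2099: 365 days.
Aug 25, 2099 → Aug 25, 2100: 365 days.
Aug 25, 2100 → Aug 25, 2101: 365 days.
Aug 25, 2101 → Aug 25, 2102: 365 days.
Aug 25, 2102 → Aug 25, 2103: 365 days.
Aug 25, 2103 → Aug 25, 2104: 366 days (Feb 29, 2104 is in that span).
Aug 25, 2104 → Aug 25, 2105: 365 days.
Aug 25, 2105 → Aug 25, 2106: 365 days.
Aug 25, 2106 → Aug 25, 2107: 365 days.
Aug 25, 2107 → Aug 25, 2108: 366 days (Feb 29, 2108 is in that span).
Aug 25, 2108 → Aug 25, 2109: 365 days.
Aug 25, 2109 → Aug 25, 2110: 365 days.
Aug 25, 2110 → Sep 25, 2110: 31 days (August has 31).
Sep 25, 2110 → Oct 25, 2110: 30 days (September has 30).
Oct 25, 2110 → Nov 25, 2110: 31 days (October has 31).
Nov 25, 2110 → Dec 25, 2110: 30 days (November has 30).
Dec 25, 2110 → Jan 25, 2111: 31 days (December has 31).
Jan 25, 2111 → Feb 17, 2111: 23 days.
Total: 6019 days.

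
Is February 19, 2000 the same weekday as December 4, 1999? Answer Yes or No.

From Dec 4, 1999 to Feb 19, 2000 is 77 days.
77 mod 7 = 0, so they are the same weekday.
(Dec 4, 1999 is a Saturday; Feb 19, 2000 is a Saturday.)

Yes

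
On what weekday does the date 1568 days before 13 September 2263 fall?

First find the weekday of Sep 13, 2263. Doomsday rule: the anchor day for the 2200s is Friday. For year 63: 63÷12 = 5 r 3, and 3÷4 = 0, so 5+3+0 = 8.
Friday + 8 ≡ Saturday — that's 2263's doomsday.
In September the doomsday date is Sep 5.
Sep 13 is 8 days after Sep 5; 8 mod 7 = 1, so Saturday + 1 = Sunday.
1568 mod 7 = 0, so 1568 days before a Sunday is Sunday − 0 = Sunday.

Sunday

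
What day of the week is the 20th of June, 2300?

Wednesday

Doomsday rule: the anchor day for the 2300s is Wednesday. For year 00: 0÷12 = 0 r 0, and 0÷4 = 0, so 0+0+0 = 0.
Wednesday + 0 ≡ Wednesday — that's 2300's doomsday.
In June the doomsday date is Jun 6.
Jun 20 is 14 days after Jun 6; 14 mod 7 = 0, so Wednesday + 0 = Wednesday.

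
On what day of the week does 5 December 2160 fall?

January 1, 2160 is a Tuesday.
Jan 1, 2160 → Feb 1, 2160: 31 days (January has 31).
Feb 1, 2160 → Mar 1, 2160: 29 days (February has 29).
Mar 1, 2160 → Apr 1, 2160: 31 days (March has 31).
Apr 1, 2160 → May 1, 2160: 30 days (April has 30).
May 1, 2160 → Jun 1, 2160: 31 days (May has 31).
Jun 1, 2160 → Jul 1, 2160: 30 days (June has 30).
Jul 1, 2160 → Aug 1, 2160: 31 days (July has 31).
Aug 1, 2160 → Sep 1, 2160: 31 days (August has 31).
Sep 1, 2160 → Oct 1, 2160: 30 days (September has 30).
Oct 1, 2160 → Nov 1, 2160: 31 days (October has 31).
Nov 1, 2160 → Dec 1, 2160: 30 days (November has 30).
Dec 1, 2160 → Dec 5, 2160: 4 days.
Total: 339 days.
339 mod 7 = 3, so Tuesday + 3 = Friday.

Friday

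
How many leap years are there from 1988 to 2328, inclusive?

83

Multiples of 4 in [1988,2328]: 86.
Of those, multiples of 100: 4 (not leap unless ÷400).
Multiples of 400: 1.
Leap years = 86 − 4 + 1 = 83.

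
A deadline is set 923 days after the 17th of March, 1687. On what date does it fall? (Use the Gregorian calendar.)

September 25, 1689

+366 (one year; includes Feb 29, 1688) → Mar 17, 1688 (557 left).
+365 (one year) → Mar 17, 1689 (192 left).
Mar has 31 days: +15 → Apr 1, 1689 (177 left).
Apr has 30 days: +30 → May 1, 1689 (147 left).
May has 31 days: +31 → Jun 1, 1689 (116 left).
Jun has 30 days: +30 → Jul 1, 1689 (86 left).
Jul has 31 days: +31 → Aug 1, 1689 (55 left).
Aug has 31 days: +31 → Sep 1, 1689 (24 left).
+24 → Sep 25, 1689.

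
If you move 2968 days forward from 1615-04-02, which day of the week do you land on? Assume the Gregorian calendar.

First find the weekday of Apr 2, 1615. Doomsday rule: the anchor day for the 1600s is Tuesday. For year 15: 15÷12 = 1 r 3, and 3÷4 = 0, so 1+3+0 = 4.
Tuesday + 4 ≡ Saturday — that's 1615's doomsday.
In April the doomsday date is Apr 4.
Apr 2 is 2 days before Apr 4; 2 mod 7 = 2, so Saturday − 2 = Thursday.
2968 mod 7 = 0, so 2968 days after a Thursday is Thursday + 0 = Thursday.

Thursday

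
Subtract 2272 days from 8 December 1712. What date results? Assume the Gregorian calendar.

−366 (one year; includes Feb 29, 1712) → Dec 8, 1711 (1906 left).
−365 (one year) → Dec 8, 1710 (1541 left).
−365 (one year) → Dec 8, 1709 (1176 left).
−365 (one year) → Dec 8, 1708 (811 left).
−366 (one year; includes Feb 29, 1708) → Dec 8, 1707 (445 left).
−365 (one year) → Dec 8, 1706 (80 left).
−8 → Nov 30, 1706 (end of Nov, 30 days; 72 left).
−30 → Oct 31, 1706 (end of Oct, 31 days; 42 left).
−31 → Sep 30, 1706 (end of Sep, 30 days; 11 left).
−11 → Sep 19, 1706.

September 19, 1706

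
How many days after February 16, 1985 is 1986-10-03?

Feb 16, 1985 → Feb 16, 1986: 365 days.
Feb 16, 1986 → Mar 16, 1986: 28 days (February has 28).
Mar 16, 1986 → Apr 16, 1986: 31 days (March has 31).
Apr 16, 1986 → May 16, 1986: 30 days (April has 30).
May 16, 1986 → Jun 16, 1986: 31 days (May has 31).
Jun 16, 1986 → Jul 16, 1986: 30 days (June has 30).
Jul 16, 1986 → Aug 16, 1986: 31 days (July has 31).
Aug 16, 1986 → Sep 16, 1986: 31 days (August has 31).
Sep 16, 1986 → Oct 3, 1986: 17 days.
Total: 594 days.

594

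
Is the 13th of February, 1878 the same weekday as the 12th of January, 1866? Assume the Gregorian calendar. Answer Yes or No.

No

From Jan 12, 1866 to Feb 13, 1878 is 4415 days.
4415 mod 7 = 5, so they are different weekdays.
(Jan 12, 1866 is a Friday; Feb 13, 1878 is a Wednesday.)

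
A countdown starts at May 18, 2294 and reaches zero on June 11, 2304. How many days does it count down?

May 18, 2294 → May 18, 2295: 365 days.
May 18, 2295 → May 18, 2296: 366 days (Feb 29, 2296 is in that span).
May 18, 2296 → May 18, 2297: 365 days.
May 18, 2297 → May 18, 2298: 365 days.
May 18, 2298 → May 18, 2299: 365 days.
May 18, 2299 → May 18, 2300: 365 days.
May 18, 2300 → May 18, 2301: 365 days.
May 18, 2301 → May 18, 2302: 365 days.
May 18, 2302 → May 18, 2303: 365 days.
May 18, 2303 → Jun 18, 2303: 31 days (May has 31).
Jun 18, 2303 → Jul 18, 2303: 30 days (June has 30).
Jul 18, 2303 → Aug 18, 2303: 31 days (July has 31).
Aug 18, 2303 → Sep 18, 2303: 31 days (August has 31).
Sep 18, 2303 → Oct 18, 2303: 30 days (September has 30).
Oct 18, 2303 → Nov 18, 2303: 31 days (October has 31).
Nov 18, 2303 → Dec 18, 2303: 30 days (November has 30).
Dec 18, 2303 → Jan 18, 2304: 31 days (December has 31).
Jan 18, 2304 → Feb 18, 2304: 31 days (January has 31).
Feb 18, 2304 → Mar 18, 2304: 29 days (February has 29).
Mar 18, 2304 → Apr 18, 2304: 31 days (March has 31).
Apr 18, 2304 → May 18, 2304: 30 days (April has 30).
May 18, 2304 → Jun 11, 2304: 24 days.
Total: 3676 days.

3676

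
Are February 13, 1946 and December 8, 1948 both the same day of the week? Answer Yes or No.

Yes

From Feb 13, 1946 to Dec 8, 1948 is 1029 days.
1029 mod 7 = 0, so they are the same weekday.
(Feb 13, 1946 is a Wednesday; Dec 8, 1948 is a Wednesday.)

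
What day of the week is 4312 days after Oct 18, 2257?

Sunday

First find the weekday of Oct 18, 2257. Doomsday rule: the anchor day for the 2200s is Friday. For year 57: 57÷12 = 4 r 9, and 9÷4 = 2, so 4+9+2 = 15.
Friday + 15 ≡ Saturday — that's 2257's doomsday.
In October the doomsday date is Oct 10.
Oct 18 is 8 days after Oct 10; 8 mod 7 = 1, so Saturday + 1 = Sunday.
4312 mod 7 = 0, so 4312 days after a Sunday is Sunday + 0 = Sunday.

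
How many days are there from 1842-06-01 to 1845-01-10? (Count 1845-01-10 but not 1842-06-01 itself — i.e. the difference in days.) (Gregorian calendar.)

Jun 1, 1842 → Jun 1, 1843: 365 days.
Jun 1, 1843 → Jun 1, 1844: 366 days (Feb 29, 1844 is in that span).
Jun 1, 1844 → Jul 1, 1844: 30 days (June has 30).
Jul 1, 1844 → Aug 1, 1844: 31 days (July has 31).
Aug 1, 1844 → Sep 1, 1844: 31 days (August has 31).
Sep 1, 1844 → Oct 1, 1844: 30 days (September has 30).
Oct 1, 1844 → Nov 1, 1844: 31 days (October has 31).
Nov 1, 1844 → Dec 1, 1844: 30 days (November has 30).
Dec 1, 1844 → Jan 1, 1845: 31 days (December has 31).
Jan 1, 1845 → Jan 10, 1845: 9 days.
Total: 954 days.

954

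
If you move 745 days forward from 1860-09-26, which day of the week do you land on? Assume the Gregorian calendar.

Sep 26, 1860 is a Wednesday.
745 mod 7 = 3, so 745 days after a Wednesday is Wednesday + 3 = Saturday.

Saturday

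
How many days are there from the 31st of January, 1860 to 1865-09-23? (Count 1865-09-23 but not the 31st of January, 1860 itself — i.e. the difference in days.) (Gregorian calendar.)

2062

Jan 31, 1860 → Jan 31, 1861: 366 days (Feb 29, 1860 is in that span).
Jan 31, 1861 → Jan 31, 1862: 365 days.
Jan 31, 1862 → Jan 31, 1863: 365 days.
Jan 31, 1863 → Jan 31, 1864: 365 days.
Jan 31, 1864 → Jan 31, 1865: 366 days (Feb 29, 1864 is in that span).
Jan 31, 1865 → Feb 28, 1865: 28 days (January has 31).
Feb 28, 1865 → Mar 28, 1865: 28 days (February has 28).
Mar 28, 1865 → Apr 28, 1865: 31 days (March has 31).
Apr 28, 1865 → May 28, 1865: 30 days (April has 30).
May 28, 1865 → Jun 28, 1865: 31 days (May has 31).
Jun 28, 1865 → Jul 28, 1865: 30 days (June has 30).
Jul 28, 1865 → Aug 28, 1865: 31 days (July has 31).
Aug 28, 1865 → Sep 23, 1865: 26 days.
Total: 2062 days.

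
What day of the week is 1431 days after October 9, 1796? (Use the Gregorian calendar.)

Wednesday

First find the weekday of Oct 9, 1796. Doomsday rule: the anchor day for the 1700s is Sunday. For year 96: 96÷12 = 8 r 0, and 0÷4 = 0, so 8+0+0 = 8.
Sunday + 8 ≡ Monday — that's 1796's doomsday.
In October the doomsday date is Oct 10.
Oct 9 is 1 day before Oct 10; 1 mod 7 = 1, so Monday − 1 = Sunday.
1431 mod 7 = 3, so 1431 days after a Sunday is Sunday + 3 = Wednesday.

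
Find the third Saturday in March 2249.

March 17, 2249

March 1, 2249 is a Thursday.
The first Saturday is therefore March 3 (2 days later).
The third Saturday is 3 + 2×7 = March 17.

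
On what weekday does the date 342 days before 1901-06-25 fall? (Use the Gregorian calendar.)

Wednesday

First find the weekday of Jun 25, 1901. Doomsday rule: the anchor day for the 1900s is Wednesday. For year 01: 1÷12 = 0 r 1, and 1÷4 = 0, so 0+1+0 = 1.
Wednesday + 1 ≡ Thursday — that's 1901's doomsday.
In June the doomsday date is Jun 6.
Jun 25 is 19 days after Jun 6; 19 mod 7 = 5, so Thursday + 5 = Tuesday.
342 mod 7 = 6, so 342 days before a Tuesday is Tuesday − 6 = Wednesday.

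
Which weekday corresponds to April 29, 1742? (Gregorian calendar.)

Doomsday rule: the anchor day for the 1700s is Sunday. For year 42: 42÷12 = 3 r 6, and 6÷4 = 1, so 3+6+1 = 10.
Sunday + 10 ≡ Wednesday — that's 1742's doomsday.
In April the doomsday date is Apr 4.
Apr 29 is 25 days after Apr 4; 25 mod 7 = 4, so Wednesday + 4 = Sunday.

Sunday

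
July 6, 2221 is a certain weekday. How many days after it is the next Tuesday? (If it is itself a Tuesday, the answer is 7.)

4

Jul 6, 2221 is a Friday.
From Friday to the next Tuesday is 4 days.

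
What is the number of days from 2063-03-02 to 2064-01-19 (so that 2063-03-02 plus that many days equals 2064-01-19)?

Mar 2, 2063 → Apr 2, 2063: 31 days (March has 31).
Apr 2, 2063 → May 2, 2063: 30 days (April has 30).
May 2, 2063 → Jun 2, 2063: 31 days (May has 31).
Jun 2, 2063 → Jul 2, 2063: 30 days (June has 30).
Jul 2, 2063 → Aug 2, 2063: 31 days (July has 31).
Aug 2, 2063 → Sep 2, 2063: 31 days (August has 31).
Sep 2, 2063 → Oct 2, 2063: 30 days (September has 30).
Oct 2, 2063 → Nov 2, 2063: 31 days (October has 31).
Nov 2, 2063 → Dec 2, 2063: 30 days (November has 30).
Dec 2, 2063 → Jan 2, 2064: 31 days (December has 31).
Jan 2, 2064 → Jan 19, 2064: 17 days.
Total: 323 days.

323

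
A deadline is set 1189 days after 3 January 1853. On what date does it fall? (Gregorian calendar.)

+365 (one year) → Jan 3, 1854 (824 left).
+365 (one year) → Jan 3, 1855 (459 left).
+365 (one year) → Jan 3, 1856 (94 left).
Jan has 31 days: +29 → Feb 1, 1856 (65 left).
Feb has 29 days: +29 → Mar 1, 1856 (36 left).
Mar has 31 days: +31 → Apr 1, 1856 (5 left).
+5 → Apr 6, 1856.

April 6, 1856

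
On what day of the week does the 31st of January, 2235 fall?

January 1, 2235 is a Thursday.
Jan 1, 2235 → Jan 31, 2235: 30 days.
Total: 30 days.
30 mod 7 = 2, so Thursday + 2 = Saturday.

Saturday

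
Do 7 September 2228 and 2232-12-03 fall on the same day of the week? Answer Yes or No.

No

From Sep 7, 2228 to Dec 3, 2232 is 1548 days.
1548 mod 7 = 1, so they are different weekdays.
(Sep 7, 2228 is a Sunday; Dec 3, 2232 is a Monday.)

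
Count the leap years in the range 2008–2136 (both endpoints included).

32

Multiples of 4 in [2008,2136]: 33.
Of those, multiples of 100: 1 (not leap unless ÷400).
Multiples of 400: 0.
Leap years = 33 − 1 + 0 = 32.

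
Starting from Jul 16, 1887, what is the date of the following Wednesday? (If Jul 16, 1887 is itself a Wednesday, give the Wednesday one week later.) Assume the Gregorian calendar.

July 20, 1887

Jul 16, 1887 is a Saturday.
From Saturday to the next Wednesday is 4 days.
Jul 16, 1887 + 4 = Jul 20, 1887.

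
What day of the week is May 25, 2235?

Doomsday rule: the anchor day for the 2200s is Friday. For year 35: 35÷12 = 2 r 11, and 11÷4 = 2, so 2+11+2 = 15.
Friday + 15 ≡ Saturday — that's 2235's doomsday.
In May the doomsday date is May 9.
May 25 is 16 days after May 9; 16 mod 7 = 2, so Saturday + 2 = Monday.

Monday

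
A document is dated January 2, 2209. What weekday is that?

Monday

Doomsday rule: the anchor day for the 2200s is Friday. For year 09: 9÷12 = 0 r 9, and 9÷4 = 2, so 0+9+2 = 11.
Friday + 11 ≡ Tuesday — that's 2209's doomsday.
In January the doomsday date is Jan 3 (2209 is not a leap year).
Jan 2 is 1 day before Jan 3; 1 mod 7 = 1, so Tuesday − 1 = Monday.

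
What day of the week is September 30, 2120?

Monday

Doomsday rule: the anchor day for the 2100s is Sunday. For year 20: 20÷12 = 1 r 8, and 8÷4 = 2, so 1+8+2 = 11.
Sunday + 11 ≡ Thursday — that's 2120's doomsday.
In September the doomsday date is Sep 5.
Sep 30 is 25 days after Sep 5; 25 mod 7 = 4, so Thursday + 4 = Monday.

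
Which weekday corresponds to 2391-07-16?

Doomsday rule: the anchor day for the 2300s is Wednesday. For year 91: 91÷12 = 7 r 7, and 7÷4 = 1, so 7+7+1 = 15.
Wednesday + 15 ≡ Thursday — that's 2391's doomsday.
In July the doomsday date is Jul 11.
Jul 16 is 5 days after Jul 11; 5 mod 7 = 5, so Thursday + 5 = Tuesday.

Tuesday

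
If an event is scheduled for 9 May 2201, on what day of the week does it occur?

Doomsday rule: the anchor day for the 2200s is Friday. For year 01: 1÷12 = 0 r 1, and 1÷4 = 0, so 0+1+0 = 1.
Friday + 1 ≡ Saturday — that's 2201's doomsday.
In May the doomsday date is May 9.
May 9 is the doomsday itself: Saturday.

Saturday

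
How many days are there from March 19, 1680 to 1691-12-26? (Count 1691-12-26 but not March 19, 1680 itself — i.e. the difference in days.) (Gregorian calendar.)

Mar 19, 1680 → Mar 19, 1681: 365 days.
Mar 19, 1681 → Mar 19, 1682: 365 days.
Mar 19, 1682 → Mar 19, 1683: 365 days.
Mar 19, 1683 → Mar 19, 1684: 366 days (Feb 29, 1684 is in that span).
Mar 19, 1684 → Mar 19, 1685: 365 days.
Mar 19, 1685 → Mar 19, 1686: 365 days.
Mar 19, 1686 → Mar 19, 1687: 365 days.
Mar 19, 1687 → Mar 19, 1688: 366 days (Feb 29, 1688 is in that span).
Mar 19, 1688 → Mar 19, 1689: 365 days.
Mar 19, 1689 → Mar 19, 1690: 365 days.
Mar 19, 1690 → Mar 19, 1691: 365 days.
Mar 19, 1691 → Apr 19, 1691: 31 days (March has 31).
Apr 19, 1691 → May 19, 1691: 30 days (April has 30).
May 19, 1691 → Jun 19, 1691: 31 days (May has 31).
Jun 19, 1691 → Jul 19, 1691: 30 days (June has 30).
Jul 19, 1691 → Aug 19, 1691: 31 days (July has 31).
Aug 19, 1691 → Sep 19, 1691: 31 days (August has 31).
Sep 19, 1691 → Oct 19, 1691: 30 days (September has 30).
Oct 19, 1691 → Nov 19, 1691: 31 days (October has 31).
Nov 19, 1691 → Dec 19, 1691: 30 days (November has 30).
Dec 19, 1691 → Dec 26, 1691: 7 days.
Total: 4299 days.

4299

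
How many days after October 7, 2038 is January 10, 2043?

1556

Oct 7, 2038 → Oct 7, 2039: 365 days.
Oct 7, 2039 → Oct 7, 2040: 366 days (Feb 29, 2040 is in that span).
Oct 7, 2040 → Oct 7, 2041: 365 days.
Oct 7, 2041 → Oct 7, 2042: 365 days.
Oct 7, 2042 → Nov 7, 2042: 31 days (October has 31).
Nov 7, 2042 → Dec 7, 2042: 30 days (November has 30).
Dec 7, 2042 → Jan 7, 2043: 31 days (December has 31).
Jan 7, 2043 → Jan 10, 2043: 3 days.
Total: 1556 days.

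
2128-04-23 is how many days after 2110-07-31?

6476

Jul 31, 2110 → Jul 31, 2111: 365 days.
Jul 31, 2111 → Jul 31, 2112: 366 days (Feb 29, 2112 is in that span).
Jul 31, 2112 → Jul 31, 2113: 365 days.
Jul 31, 2113 → Jul 31, 2114: 365 days.
Jul 31, 2114 → Jul 31, 2115: 365 days.
Jul 31, 2115 → Jul 31, 2116: 366 days (Feb 29, 2116 is in that span).
Jul 31, 2116 → Jul 31, 2117: 365 days.
Jul 31, 2117 → Jul 31, 2118: 365 days.
Jul 31, 2118 → Jul 31, 2119: 365 days.
Jul 31, 2119 → Jul 31, 2120: 366 days (Feb 29, 2120 is in that span).
Jul 31, 2120 → Jul 31, 2121: 365 days.
Jul 31, 2121 → Jul 31, 2122: 365 days.
Jul 31, 2122 → Jul 31, 2123: 365 days.
Jul 31, 2123 → Jul 31, 2124: 366 days (Feb 29, 2124 is in that span).
Jul 31, 2124 → Jul 31, 2125: 365 days.
Jul 31, 2125 → Jul 31, 2126: 365 days.
Jul 31, 2126 → Jul 31, 2127: 365 days.
Jul 31, 2127 → Aug 31, 2127: 31 days (July has 31).
Aug 31, 2127 → Sep 30, 2127: 30 days (August has 31).
Sep 30, 2127 → Oct 30, 2127: 30 days (September has 30).
Oct 30, 2127 → Nov 30, 2127: 31 days (October has 31).
Nov 30, 2127 → Dec 30, 2127: 30 days (November has 30).
Dec 30, 2127 → Jan 30, 2128: 31 days (December has 31).
Jan 30, 2128 → Feb 29, 2128: 30 days (January has 31).
Feb 29, 2128 → Mar 29, 2128: 29 days (February has 29).
Mar 29, 2128 → Apr 23, 2128: 25 days.
Total: 6476 days.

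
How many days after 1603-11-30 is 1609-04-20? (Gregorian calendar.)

1968

Nov 30, 1603 → Nov 30, 1604: 366 days (Feb 29, 1604 is in that span).
Nov 30, 1604 → Nov 30, 1605: 365 days.
Nov 30, 1605 → Nov 30, 1606: 365 days.
Nov 30, 1606 → Nov 30, 1607: 365 days.
Nov 30, 1607 → Nov 30, 1608: 366 days (Feb 29, 1608 is in that span).
Nov 30, 1608 → Dec 30, 1608: 30 days (November has 30).
Dec 30, 1608 → Jan 30, 1609: 31 days (December has 31).
Jan 30, 1609 → Feb 28, 1609: 29 days (January has 31).
Feb 28, 1609 → Mar 28, 1609: 28 days (February has 28).
Mar 28, 1609 → Apr 20, 1609: 23 days.
Total: 1968 days.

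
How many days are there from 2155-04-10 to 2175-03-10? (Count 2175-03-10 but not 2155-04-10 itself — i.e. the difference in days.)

Apr 10, 2155 → Apr 10, 2156: 366 days (Feb 29, 2156 is in that span).
Apr 10, 2156 → Apr 10, 2157: 365 days.
Apr 10, 2157 → Apr 10, 2158: 365 days.
Apr 10, 2158 → Apr 10, 2159: 365 days.
Apr 10, 2159 → Apr 10, 2160: 366 days (Feb 29, 2160 is in that span).
Apr 10, 2160 → Apr 10, 2161: 365 days.
Apr 10, 2161 → Apr 10, 2162: 365 days.
Apr 10, 2162 → Apr 10, 2163: 365 days.
Apr 10, 2163 → Apr 10, 2164: 366 days (Feb 29, 2164 is in that span).
Apr 10, 2164 → Apr 10, 2165: 365 days.
Apr 10, 2165 → Apr 10, 2166: 365 days.
Apr 10, 2166 → Apr 10, 2167: 365 days.
Apr 10, 2167 → Apr 10, 2168: 366 days (Feb 29, 2168 is in that span).
Apr 10, 2168 → Apr 10, 2169: 365 days.
Apr 10, 2169 → Apr 10, 2170: 365 days.
Apr 10, 2170 → Apr 10, 2171: 365 days.
Apr 10, 2171 → Apr 10, 2172: 366 days (Feb 29, 2172 is in that span).
Apr 10, 2172 → Apr 10, 2173: 365 days.
Apr 10, 2173 → Apr 10, 2174: 365 days.
Apr 10, 2174 → May 10, 2174: 30 days (April has 30).
May 10, 2174 → Jun 10, 2174: 31 days (May has 31).
Jun 10, 2174 → Jul 10, 2174: 30 days (June has 30).
Jul 10, 2174 → Aug 10, 2174: 31 days (July has 31).
Aug 10, 2174 → Sep 10, 2174: 31 days (August has 31).
Sep 10, 2174 → Oct 10, 2174: 30 days (September has 30).
Oct 10, 2174 → Nov 10, 2174: 31 days (October has 31).
Nov 10, 2174 → Dec 10, 2174: 30 days (November has 30).
Dec 10, 2174 → Jan 10, 2175: 31 days (December has 31).
Jan 10, 2175 → Feb 10, 2175: 31 days (January has 31).
Feb 10, 2175 → Mar 10, 2175: 28 days.
Total: 7274 days.

7274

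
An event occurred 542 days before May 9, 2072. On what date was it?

November 14, 2070

−366 (one year; includes Feb 29, 2072) → May 9, 2071 (176 left).
−9 → Apr 30, 2071 (end of Apr, 30 days; 167 left).
−30 → Mar 31, 2071 (end of Mar, 31 days; 137 left).
−31 → Feb 28, 2071 (end of Feb, 28 days; 106 left).
−28 → Jan 31, 2071 (end of Jan, 31 days; 78 left).
−31 → Dec 31, 2070 (end of Dec, 31 days; 47 left).
−31 → Nov 30, 2070 (end of Nov, 30 days; 16 left).
−16 → Nov 14, 2070.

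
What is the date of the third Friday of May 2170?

May 1, 2170 is a Tuesday.
The first Friday is therefore May 4 (3 days later).
The third Friday is 4 + 2×7 = May 18.

May 18, 2170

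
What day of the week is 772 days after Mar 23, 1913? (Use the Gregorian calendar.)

Tuesday

First find the weekday of Mar 23, 1913. Doomsday rule: the anchor day for the 1900s is Wednesday. For year 13: 13÷12 = 1 r 1, and 1÷4 = 0, so 1+1+0 = 2.
Wednesday + 2 ≡ Friday — that's 1913's doomsday.
In March the doomsday date is Mar 14.
Mar 23 is 9 days after Mar 14; 9 mod 7 = 2, so Friday + 2 = Sunday.
772 mod 7 = 2, so 772 days after a Sunday is Sunday + 2 = Tuesday.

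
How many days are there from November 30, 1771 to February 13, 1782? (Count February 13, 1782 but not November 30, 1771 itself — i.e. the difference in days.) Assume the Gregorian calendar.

3728

Nov 30, 1771 → Nov 30, 1772: 366 days (Feb 29, 1772 is in that span).
Nov 30, 1772 → Nov 30, 1773: 365 days.
Nov 30, 1773 → Nov 30, 1774: 365 days.
Nov 30, 1774 → Nov 30, 1775: 365 days.
Nov 30, 1775 → Nov 30, 1776: 366 days (Feb 29, 1776 is in that span).
Nov 30, 1776 → Nov 30, 1777: 365 days.
Nov 30, 1777 → Nov 30, 1778: 365 days.
Nov 30, 1778 → Nov 30, 1779: 365 days.
Nov 30, 1779 → Nov 30, 1780: 366 days (Feb 29, 1780 is in that span).
Nov 30, 1780 → Nov 30, 1781: 365 days.
Nov 30, 1781 → Dec 30, 1781: 30 days (November has 30).
Dec 30, 1781 → Jan 30, 1782: 31 days (December has 31).
Jan 30, 1782 → Feb 13, 1782: 14 days.
Total: 3728 days.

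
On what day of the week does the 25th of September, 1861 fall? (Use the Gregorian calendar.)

Doomsday rule: the anchor day for the 1800s is Friday. For year 61: 61÷12 = 5 r 1, and 1÷4 = 0, so 5+1+0 = 6.
Friday + 6 ≡ Thursday — that's 1861's doomsday.
In September the doomsday date is Sep 5.
Sep 25 is 20 days after Sep 5; 20 mod 7 = 6, so Thursday + 6 = Wednesday.

Wednesday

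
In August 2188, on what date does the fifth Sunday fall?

August 31, 2188

August 1, 2188 is a Friday.
The first Sunday is therefore August 3 (2 days later).
The fifth Sunday is 3 + 4×7 = August 31.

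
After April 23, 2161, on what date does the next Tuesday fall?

Apr 23, 2161 is a Thursday.
From Thursday to the next Tuesday is 5 days.
Apr 23, 2161 + 5 = Apr 28, 2161.

April 28, 2161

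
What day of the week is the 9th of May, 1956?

Wednesday

Doomsday rule: the anchor day for the 1900s is Wednesday. For year 56: 56÷12 = 4 r 8, and 8÷4 = 2, so 4+8+2 = 14.
Wednesday + 14 ≡ Wednesday — that's 1956's doomsday.
In May the doomsday date is May 9.
May 9 is the doomsday itself: Wednesday.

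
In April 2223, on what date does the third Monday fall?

April 1, 2223 is a Tuesday.
The first Monday is therefore April 7 (6 days later).
The third Monday is 7 + 2×7 = April 21.

April 21, 2223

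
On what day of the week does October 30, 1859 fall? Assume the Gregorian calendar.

Sunday

Doomsday rule: the anchor day for the 1800s is Friday. For year 59: 59÷12 = 4 r 11, and 11÷4 = 2, so 4+11+2 = 17.
Friday + 17 ≡ Monday — that's 1859's doomsday.
In October the doomsday date is Oct 10.
Oct 30 is 20 days after Oct 10; 20 mod 7 = 6, so Monday + 6 = Sunday.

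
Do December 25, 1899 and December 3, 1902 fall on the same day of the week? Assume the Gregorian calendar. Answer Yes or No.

No

From Dec 25, 1899 to Dec 3, 1902 is 1073 days.
1073 mod 7 = 2, so they are different weekdays.
(Dec 25, 1899 is a Monday; Dec 3, 1902 is a Wednesday.)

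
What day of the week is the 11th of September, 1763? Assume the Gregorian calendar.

Doomsday rule: the anchor day for the 1700s is Sunday. For year 63: 63÷12 = 5 r 3, and 3÷4 = 0, so 5+3+0 = 8.
Sunday + 8 ≡ Monday — that's 1763's doomsday.
In September the doomsday date is Sep 5.
Sep 11 is 6 days after Sep 5; 6 mod 7 = 6, so Monday + 6 = Sunday.

Sunday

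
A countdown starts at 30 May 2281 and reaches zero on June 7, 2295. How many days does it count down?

5121

May 30, 2281 → May 30, 2282: 365 days.
May 30, 2282 → May 30, 2283: 365 days.
May 30, 2283 → May 30, 2284: 366 days (Feb 29, 2284 is in that span).
May 30, 2284 → May 30, 2285: 365 days.
May 30, 2285 → May 30, 2286: 365 days.
May 30, 2286 → May 30, 2287: 365 days.
May 30, 2287 → May 30, 2288: 366 days (Feb 29, 2288 is in that span).
May 30, 2288 → May 30, 2289: 365 days.
May 30, 2289 → May 30, 2290: 365 days.
May 30, 2290 → May 30, 2291: 365 days.
May 30, 2291 → May 30, 2292: 366 days (Feb 29, 2292 is in that span).
May 30, 2292 → May 30, 2293: 365 days.
May 30, 2293 → May 30, 2294: 365 days.
May 30, 2294 → Jun 30, 2294: 31 days (May has 31).
Jun 30, 2294 → Jul 30, 2294: 30 days (June has 30).
Jul 30, 2294 → Aug 30, 2294: 31 days (July has 31).
Aug 30, 2294 → Sep 30, 2294: 31 days (August has 31).
Sep 30, 2294 → Oct 30, 2294: 30 days (September has 30).
Oct 30, 2294 → Nov 30, 2294: 31 days (October has 31).
Nov 30, 2294 → Dec 30, 2294: 30 days (November has 30).
Dec 30, 2294 → Jan 30, 2295: 31 days (December has 31).
Jan 30, 2295 → Feb 28, 2295: 29 days (January has 31).
Feb 28, 2295 → Mar 28, 2295: 28 days (February has 28).
Mar 28, 2295 → Apr 28, 2295: 31 days (March has 31).
Apr 28, 2295 → May 28, 2295: 30 days (April has 30).
May 28, 2295 → Jun 7, 2295: 10 days.
Total: 5121 days.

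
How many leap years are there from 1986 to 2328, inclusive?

83

Multiples of 4 in [1986,2328]: 86.
Of those, multiples of 100: 4 (not leap unless ÷400).
Multiples of 400: 1.
Leap years = 86 − 4 + 1 = 83.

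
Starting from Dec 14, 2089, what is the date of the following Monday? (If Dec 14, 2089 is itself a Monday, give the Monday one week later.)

Dec 14, 2089 is a Wednesday.
From Wednesday to the next Monday is 5 days.
Dec 14, 2089 + 5 = Dec 19, 2089.

December 19, 2089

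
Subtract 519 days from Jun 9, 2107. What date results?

−365 (one year) → Jun 9, 2106 (154 left).
−9 → May 31, 2106 (end of May, 31 days; 145 left).
−31 → Apr 30, 2106 (end of Apr, 30 days; 114 left).
−30 → Mar 31, 2106 (end of Mar, 31 days; 84 left).
−31 → Feb 28, 2106 (end of Feb, 28 days; 53 left).
−28 → Jan 31, 2106 (end of Jan, 31 days; 25 left).
−25 → Jan 6, 2106.

January 6, 2106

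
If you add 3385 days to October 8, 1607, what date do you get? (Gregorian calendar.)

January 13, 1617

+366 (one year; includes Feb 29, 1608) → Oct 8, 1608 (3019 left).
+365 (one year) → Oct 8, 1609 (2654 left).
+365 (one year) → Oct 8, 1610 (2289 left).
+365 (one year) → Oct 8, 1611 (1924 left).
+366 (one year; includes Feb 29, 1612) → Oct 8, 1612 (1558 left).
+365 (one year) → Oct 8, 1613 (1193 left).
+365 (one year) → Oct 8, 1614 (828 left).
+365 (one year) → Oct 8, 1615 (463 left).
+366 (one year; includes Feb 29, 1616) → Oct 8, 1616 (97 left).
Oct has 31 days: +24 → Nov 1, 1616 (73 left).
Nov has 30 days: +30 → Dec 1, 1616 (43 left).
Dec has 31 days: +31 → Jan 1, 1617 (12 left).
+12 → Jan 13, 1617.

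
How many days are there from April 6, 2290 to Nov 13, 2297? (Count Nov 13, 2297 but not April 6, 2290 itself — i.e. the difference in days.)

Apr 6, 2290 → Apr 6, 2291: 365 days.
Apr 6, 2291 → Apr 6, 2292: 366 days (Feb 29, 2292 is in that span).
Apr 6, 2292 → Apr 6, 2293: 365 days.
Apr 6, 2293 → Apr 6, 2294: 365 days.
Apr 6, 2294 → Apr 6, 2295: 365 days.
Apr 6, 2295 → Apr 6, 2296: 366 days (Feb 29, 2296 is in that span).
Apr 6, 2296 → Apr 6, 2297: 365 days.
Apr 6, 2297 → May 6, 2297: 30 days (April has 30).
May 6, 2297 → Jun 6, 2297: 31 days (May has 31).
Jun 6, 2297 → Jul 6, 2297: 30 days (June has 30).
Jul 6, 2297 → Aug 6, 2297: 31 days (July has 31).
Aug 6, 2297 → Sep 6, 2297: 31 days (August has 31).
Sep 6, 2297 → Oct 6, 2297: 30 days (September has 30).
Oct 6, 2297 → Nov 6, 2297: 31 days (October has 31).
Nov 6, 2297 → Nov 13, 2297: 7 days.
Total: 2778 days.

2778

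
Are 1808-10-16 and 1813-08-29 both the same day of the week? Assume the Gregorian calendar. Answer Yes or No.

Yes

From Oct 16, 1808 to Aug 29, 1813 is 1778 days.
1778 mod 7 = 0, so they are the same weekday.
(Oct 16, 1808 is a Sunday; Aug 29, 1813 is a Sunday.)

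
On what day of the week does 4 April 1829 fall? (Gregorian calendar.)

Saturday

January 1, 1829 is a Thursday.
Jan 1, 1829 → Feb 1, 1829: 31 days (January has 31).
Feb 1, 1829 → Mar 1, 1829: 28 days (February has 28).
Mar 1, 1829 → Apr 1, 1829: 31 days (March has 31).
Apr 1, 1829 → Apr 4, 1829: 3 days.
Total: 93 days.
93 mod 7 = 2, so Thursday + 2 = Saturday.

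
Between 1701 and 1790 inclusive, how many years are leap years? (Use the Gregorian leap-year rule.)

Multiples of 4 in [1701,1790]: 22.
Of those, multiples of 100: 0 (not leap unless ÷400).
Multiples of 400: 0.
Leap years = 22 − 0 + 0 = 22.

22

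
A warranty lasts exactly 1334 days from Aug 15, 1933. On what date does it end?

+365 (one year) → Aug 15, 1934 (969 left).
+365 (one year) → Aug 15, 1935 (604 left).
+366 (one year; includes Feb 29, 1936) → Aug 15, 1936 (238 left).
Aug has 31 days: +17 → Sep 1, 1936 (221 left).
Sep has 30 days: +30 → Oct 1, 1936 (191 left).
Oct has 31 days: +31 → Nov 1, 1936 (160 left).
Nov has 30 days: +30 → Dec 1, 1936 (130 left).
Dec has 31 days: +31 → Jan 1, 1937 (99 left).
Jan has 31 days: +31 → Feb 1, 1937 (68 left).
Feb has 28 days: +28 → Mar 1, 1937 (40 left).
Mar has 31 days: +31 → Apr 1, 1937 (9 left).
+9 → Apr 10, 1937.

April 10, 1937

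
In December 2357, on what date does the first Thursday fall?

December 5, 2357

December 1, 2357 is a Sunday.
The first Thursday is therefore December 5 (4 days later).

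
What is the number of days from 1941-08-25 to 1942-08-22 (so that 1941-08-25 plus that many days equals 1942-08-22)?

362

Aug 25, 1941 → Sep 25, 1941: 31 days (August has 31).
Sep 25, 1941 → Oct 25, 1941: 30 days (September has 30).
Oct 25, 1941 → Nov 25, 1941: 31 days (October has 31).
Nov 25, 1941 → Dec 25, 1941: 30 days (November has 30).
Dec 25, 1941 → Jan 25, 1942: 31 days (December has 31).
Jan 25, 1942 → Feb 25, 1942: 31 days (January has 31).
Feb 25, 1942 → Mar 25, 1942: 28 days (February has 28).
Mar 25, 1942 → Apr 25, 1942: 31 days (March has 31).
Apr 25, 1942 → May 25, 1942: 30 days (April has 30).
May 25, 1942 → Jun 25, 1942: 31 days (May has 31).
Jun 25, 1942 → Jul 25, 1942: 30 days (June has 30).
Jul 25, 1942 → Aug 22, 1942: 28 days.
Total: 362 days.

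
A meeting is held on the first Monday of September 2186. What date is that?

September 1, 2186 is a Friday.
The first Monday is therefore September 4 (3 days later).

September 4, 2186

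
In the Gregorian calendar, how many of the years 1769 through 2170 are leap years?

97

Multiples of 4 in [1769,2170]: 100.
Of those, multiples of 100: 4 (not leap unless ÷400).
Multiples of 400: 1.
Leap years = 100 − 4 + 1 = 97.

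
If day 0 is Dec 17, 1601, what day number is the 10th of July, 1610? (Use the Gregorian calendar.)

Dec 17, 1601 → Dec 17, 1602: 365 days.
Dec 17, 1602 → Dec 17, 1603: 365 days.
Dec 17, 1603 → Dec 17, 1604: 366 days (Feb 29, 1604 is in that span).
Dec 17, 1604 → Dec 17, 1605: 365 days.
Dec 17, 1605 → Dec 17, 1606: 365 days.
Dec 17, 1606 → Dec 17, 1607: 365 days.
Dec 17, 1607 → Dec 17, 1608: 366 days (Feb 29, 1608 is in that span).
Dec 17, 1608 → Dec 17, 1609: 365 days.
Dec 17, 1609 → Jan 17, 1610: 31 days (December has 31).
Jan 17, 1610 → Feb 17, 1610: 31 days (January has 31).
Feb 17, 1610 → Mar 17, 1610: 28 days (February has 28).
Mar 17, 1610 → Apr 17, 1610: 31 days (March has 31).
Apr 17, 1610 → May 17, 1610: 30 days (April has 30).
May 17, 1610 → Jun 17, 1610: 31 days (May has 31).
Jun 17, 1610 → Jul 10, 1610: 23 days.
Total: 3127 days.

3127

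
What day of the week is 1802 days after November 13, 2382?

First find the weekday of Nov 13, 2382. Doomsday rule: the anchor day for the 2300s is Wednesday. For year 82: 82÷12 = 6 r 10, and 10÷4 = 2, so 6+10+2 = 18.
Wednesday + 18 ≡ Sunday — that's 2382's doomsday.
In November the doomsday date is Nov 7.
Nov 13 is 6 days after Nov 7; 6 mod 7 = 6, so Sunday + 6 = Saturday.
1802 mod 7 = 3, so 1802 days after a Saturday is Saturday + 3 = Tuesday.

Tuesday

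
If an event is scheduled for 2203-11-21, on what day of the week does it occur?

Doomsday rule: the anchor day for the 2200s is Friday. For year 03: 3÷12 = 0 r 3, and 3÷4 = 0, so 0+3+0 = 3.
Friday + 3 ≡ Monday — that's 2203's doomsday.
In November the doomsday date is Nov 7.
Nov 21 is 14 days after Nov 7; 14 mod 7 = 0, so Monday + 0 = Monday.

Monday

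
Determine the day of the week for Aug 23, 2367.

Wednesday

Doomsday rule: the anchor day for the 2300s is Wednesday. For year 67: 67÷12 = 5 r 7, and 7÷4 = 1, so 5+7+1 = 13.
Wednesday + 13 ≡ Tuesday — that's 2367's doomsday.
In August the doomsday date is Aug 8.
Aug 23 is 15 days after Aug 8; 15 mod 7 = 1, so Tuesday + 1 = Wednesday.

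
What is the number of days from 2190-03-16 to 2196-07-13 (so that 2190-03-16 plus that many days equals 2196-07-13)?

Mar 16, 2190 → Mar 16, 2191: 365 days.
Mar 16, 2191 → Mar 16, 2192: 366 days (Feb 29, 2192 is in that span).
Mar 16, 2192 → Mar 16, 2193: 365 days.
Mar 16, 2193 → Mar 16, 2194: 365 days.
Mar 16, 2194 → Mar 16, 2195: 365 days.
Mar 16, 2195 → Mar 16, 2196: 366 days (Feb 29, 2196 is in that span).
Mar 16, 2196 → Apr 16, 2196: 31 days (March has 31).
Apr 16, 2196 → May 16, 2196: 30 days (April has 30).
May 16, 2196 → Jun 16, 2196: 31 days (May has 31).
Jun 16, 2196 → Jul 13, 2196: 27 days.
Total: 2311 days.

2311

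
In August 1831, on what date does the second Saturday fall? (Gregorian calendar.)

August 1, 1831 is a Monday.
The first Saturday is therefore August 6 (5 days later).
The second Saturday is 6 + 1×7 = August 13.

August 13, 1831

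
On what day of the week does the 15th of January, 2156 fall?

Thursday

Doomsday rule: the anchor day for the 2100s is Sunday. For year 56: 56÷12 = 4 r 8, and 8÷4 = 2, so 4+8+2 = 14.
Sunday + 14 ≡ Sunday — that's 2156's doomsday.
In January the doomsday date is Jan 4 (2156 is a leap year (divisible by 4)).
Jan 15 is 11 days after Jan 4; 11 mod 7 = 4, so Sunday + 4 = Thursday.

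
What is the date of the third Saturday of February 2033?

February 1, 2033 is a Tuesday.
The first Saturday is therefore February 5 (4 days later).
The third Saturday is 5 + 2×7 = February 19.

February 19, 2033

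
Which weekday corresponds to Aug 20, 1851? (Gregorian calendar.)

Wednesday

Doomsday rule: the anchor day for the 1800s is Friday. For year 51: 51÷12 = 4 r 3, and 3÷4 = 0, so 4+3+0 = 7.
Friday + 7 ≡ Friday — that's 1851's doomsday.
In August the doomsday date is Aug 8.
Aug 20 is 12 days after Aug 8; 12 mod 7 = 5, so Friday + 5 = Wednesday.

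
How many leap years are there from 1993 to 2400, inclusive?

Multiples of 4 in [1993,2400]: 102.
Of those, multiples of 100: 5 (not leap unless ÷400).
Multiples of 400: 2.
Leap years = 102 − 5 + 2 = 99.

99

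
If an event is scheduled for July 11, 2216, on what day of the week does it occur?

Doomsday rule: the anchor day for the 2200s is Friday. For year 16: 16÷12 = 1 r 4, and 4÷4 = 1, so 1+4+1 = 6.
Friday + 6 ≡ Thursday — that's 2216's doomsday.
In July the doomsday date is Jul 11.
Jul 11 is the doomsday itself: Thursday.

Thursday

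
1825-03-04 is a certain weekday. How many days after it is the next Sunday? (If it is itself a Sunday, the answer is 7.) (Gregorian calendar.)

Mar 4, 1825 is a Friday.
From Friday to the next Sunday is 2 days.

2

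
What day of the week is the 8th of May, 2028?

Doomsday rule: the anchor day for the 2000s is Tuesday. For year 28: 28÷12 = 2 r 4, and 4÷4 = 1, so 2+4+1 = 7.
Tuesday + 7 ≡ Tuesday — that's 2028's doomsday.
In May the doomsday date is May 9.
May 8 is 1 day before May 9; 1 mod 7 = 1, so Tuesday − 1 = Monday.

Monday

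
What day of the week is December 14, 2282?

Doomsday rule: the anchor day for the 2200s is Friday. For year 82: 82÷12 = 6 r 10, and 10÷4 = 2, so 6+10+2 = 18.
Friday + 18 ≡ Tuesday — that's 2282's doomsday.
In December the doomsday date is Dec 12.
Dec 14 is 2 days after Dec 12; 2 mod 7 = 2, so Tuesday + 2 = Thursday.

Thursday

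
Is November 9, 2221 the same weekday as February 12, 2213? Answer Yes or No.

From Feb 12, 2213 to Nov 9, 2221 is 3192 days.
3192 mod 7 = 0, so they are the same weekday.
(Feb 12, 2213 is a Friday; Nov 9, 2221 is a Friday.)

Yes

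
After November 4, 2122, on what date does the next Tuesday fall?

November 10, 2122

Nov 4, 2122 is a Wednesday.
From Wednesday to the next Tuesday is 6 days.
Nov 4, 2122 + 6 = Nov 10, 2122.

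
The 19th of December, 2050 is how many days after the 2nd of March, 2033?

6501

Mar 2, 2033 → Mar 2, 2034: 365 days.
Mar 2, 2034 → Mar 2, 2035: 365 days.
Mar 2, 2035 → Mar 2, 2036: 366 days (Feb 29, 2036 is in that span).
Mar 2, 2036 → Mar 2, 2037: 365 days.
Mar 2, 2037 → Mar 2, 2038: 365 days.
Mar 2, 2038 → Mar 2, 2039: 365 days.
Mar 2, 2039 → Mar 2, 2040: 366 days (Feb 29, 2040 is in that span).
Mar 2, 2040 → Mar 2, 2041: 365 days.
Mar 2, 2041 → Mar 2, 2042: 365 days.
Mar 2, 2042 → Mar 2, 2043: 365 days.
Mar 2, 2043 → Mar 2, 2044: 366 days (Feb 29, 2044 is in that span).
Mar 2, 2044 → Mar 2, 2045: 365 days.
Mar 2, 2045 → Mar 2, 2046: 365 days.
Mar 2, 2046 → Mar 2, 2047: 365 days.
Mar 2, 2047 → Mar 2, 2048: 366 days (Feb 29, 2048 is in that span).
Mar 2, 2048 → Mar 2, 2049: 365 days.
Mar 2, 2049 → Mar 2, 2050: 365 days.
Mar 2, 2050 → Apr 2, 2050: 31 days (March has 31).
Apr 2, 2050 → May 2, 2050: 30 days (April has 30).
May 2, 2050 → Jun 2, 2050: 31 days (May has 31).
Jun 2, 2050 → Jul 2, 2050: 30 days (June has 30).
Jul 2, 2050 → Aug 2, 2050: 31 days (July has 31).
Aug 2, 2050 → Sep 2, 2050: 31 days (August has 31).
Sep 2, 2050 → Oct 2, 2050: 30 days (September has 30).
Oct 2, 2050 → Nov 2, 2050: 31 days (October has 31).
Nov 2, 2050 → Dec 2, 2050: 30 days (November has 30).
Dec 2, 2050 → Dec 19, 2050: 17 days.
Total: 6501 days.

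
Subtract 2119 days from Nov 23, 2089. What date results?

February 4, 2084

−365 (one year) → Nov 23, 2088 (1754 left).
−366 (one year; includes Feb 29, 2088) → Nov 23, 2087 (1388 left).
−365 (one year) → Nov 23, 2086 (1023 left).
−365 (one year) → Nov 23, 2085 (658 left).
−365 (one year) → Nov 23, 2084 (293 left).
−23 → Oct 31, 2084 (end of Oct, 31 days; 270 left).
−31 → Sep 30, 2084 (end of Sep, 30 days; 239 left).
−30 → Aug 31, 2084 (end of Aug, 31 days; 209 left).
−31 → Jul 31, 2084 (end of Jul, 31 days; 178 left).
−31 → Jun 30, 2084 (end of Jun, 30 days; 147 left).
−30 → May 31, 2084 (end of May, 31 days; 117 left).
−31 → Apr 30, 2084 (end of Apr, 30 days; 86 left).
−30 → Mar 31, 2084 (end of Mar, 31 days; 56 left).
−31 → Feb 29, 2084 (end of Feb, 29 days; 25 left).
−25 → Feb 4, 2084.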